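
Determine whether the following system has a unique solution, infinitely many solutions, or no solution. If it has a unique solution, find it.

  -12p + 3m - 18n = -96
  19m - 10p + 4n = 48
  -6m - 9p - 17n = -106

m = 2, n = 5, p = 1

Row-reduce the augmented matrix:
R1 ← R1 / (3).
R2 ← R2 − 19·R1.
R3 ← R3 + 6·R1.
R2 ← R2 / (118).
R1 ← R1 + 6·R2.
R3 ← R3 + 53·R2.
R3 ← R3 / (-198/59).
R1 ← R1 + 38/59·R3.
R2 ← R2 − 33/59·R3.
Reading off the reduced rows gives m = 2, n = 5, p = 1.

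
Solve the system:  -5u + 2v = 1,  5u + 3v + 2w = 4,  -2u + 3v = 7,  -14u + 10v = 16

u = 1, v = 3, w = -5

Row-reduce the augmented matrix:
R1 ← R1 / (-5).
R2 ← R2 − 5·R1.
R3 ← R3 + 2·R1.
R4 ← R4 + 14·R1.
R2 ← R2 / (5).
R1 ← R1 + 2/5·R2.
R3 ← R3 − 11/5·R2.
R4 ← R4 − 22/5·R2.
R3 ← R3 / (-22/25).
R1 ← R1 − 4/25·R3.
R2 ← R2 − 2/5·R3.
R4 ← R4 + 44/25·R3.
R4 reduces to 0 = 0, so the extra equation is consistent.
Reading off the reduced rows gives u = 1, v = 3, w = -5.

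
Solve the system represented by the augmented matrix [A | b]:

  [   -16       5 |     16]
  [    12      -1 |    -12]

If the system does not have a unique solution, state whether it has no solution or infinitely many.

From equation 2: x_2 = 12 + 12·x_1.
Substitute into equation 1 and solve: x_1 = -1.
Then x_2 = 0.

x_1 = -1, x_2 = 0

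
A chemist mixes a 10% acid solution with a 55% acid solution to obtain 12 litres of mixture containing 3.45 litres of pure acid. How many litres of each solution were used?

Let a = litres of solution A, b = litres of solution B.
  b + a = 12
  (1/10)a + (11/20)b = 69/20
Row-reduce the augmented matrix:
R2 ← R2 − 1/10·R1.
R2 ← R2 / (9/20).
R1 ← R1 − 1·R2.
Reading off the reduced rows gives a = 7, b = 5.

litres of solution A: 7, litres of solution B: 5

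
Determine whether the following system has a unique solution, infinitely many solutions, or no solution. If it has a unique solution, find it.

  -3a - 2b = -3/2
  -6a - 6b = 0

Row-reduce the augmented matrix:
R1 ← R1 / (-3).
R2 ← R2 + 6·R1.
R2 ← R2 / (-2).
R1 ← R1 − 2/3·R2.
Reading off the reduced rows gives a = 3/2, b = -3/2.

a = 3/2, b = -3/2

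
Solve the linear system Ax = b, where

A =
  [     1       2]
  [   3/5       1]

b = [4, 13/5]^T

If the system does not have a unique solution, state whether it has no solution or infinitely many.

x_1 = 6, x_2 = -1

Row-reduce the augmented matrix:
R2 ← R2 − 3/5·R1.
R2 ← R2 / (-1/5).
R1 ← R1 − 2·R2.
Reading off the reduced rows gives x_1 = 6, x_2 = -1.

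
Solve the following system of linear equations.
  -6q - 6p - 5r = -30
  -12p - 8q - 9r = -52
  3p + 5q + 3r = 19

infinitely many solutions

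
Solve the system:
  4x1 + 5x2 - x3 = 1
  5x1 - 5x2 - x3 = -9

infinitely many solutions

Row-reduce:
R1 ← R1 / (4).
R2 ← R2 − 5·R1.
R2 ← R2 / (-45/4).
R1 ← R1 − 5/4·R2.
Rank is 2 with 3 unknowns, leaving x3 free.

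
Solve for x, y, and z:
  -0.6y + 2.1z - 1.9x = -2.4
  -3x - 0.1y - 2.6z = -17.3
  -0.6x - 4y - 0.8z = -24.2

Row-reduce the augmented matrix:
R1 ← R1 / (-19/10).
R2 ← R2 + 3·R1.
R3 ← R3 + 3/5·R1.
R2 ← R2 / (161/190).
R1 ← R1 − 6/19·R2.
R3 ← R3 + 362/95·R2.
R3 ← R3 / (-22593/805).
R1 ← R1 − 177/161·R3.
R2 ← R2 + 1124/161·R3.
Reading off the reduced rows gives x = 3, y = 5, z = 3.

x = 3, y = 5, z = 3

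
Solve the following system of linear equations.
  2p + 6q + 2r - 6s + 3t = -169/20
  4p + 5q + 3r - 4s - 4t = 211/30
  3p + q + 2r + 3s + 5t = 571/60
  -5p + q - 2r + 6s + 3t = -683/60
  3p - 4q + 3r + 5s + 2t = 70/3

Row-reduce the augmented matrix:
R1 ← R1 / (2).
R2 ← R2 − 4·R1.
R3 ← R3 − 3·R1.
R4 ← R4 + 5·R1.
R5 ← R5 − 3·R1.
R2 ← R2 / (-7).
R1 ← R1 − 3·R2.
R3 ← R3 + 8·R2.
R4 ← R4 − 16·R2.
R5 ← R5 + 13·R2.
R3 ← R3 / (1/7).
R1 ← R1 − 4/7·R3.
R2 ← R2 − 1/7·R3.
R4 ← R4 − 5/7·R3.
R5 ← R5 − 13/7·R3.
R4 ← R4 / (-5).
R1 ← R1 + 11·R4.
R2 ← R2 + 4·R4.
R3 ← R3 − 20·R4.
R5 ← R5 + 38·R4.
R5 ← R5 / (2041/5).
R1 ← R1 − 1079/10·R5.
R2 ← R2 − 471/10·R5.
R3 ← R3 + 409/2·R5.
R4 ← R4 − 72/5·R5.
Reading off the reduced rows gives p = 2, q = -4/3, r = 5/2, s = 6/5, t = -3/4.

p = 2, q = -4/3, r = 5/2, s = 6/5, t = -3/4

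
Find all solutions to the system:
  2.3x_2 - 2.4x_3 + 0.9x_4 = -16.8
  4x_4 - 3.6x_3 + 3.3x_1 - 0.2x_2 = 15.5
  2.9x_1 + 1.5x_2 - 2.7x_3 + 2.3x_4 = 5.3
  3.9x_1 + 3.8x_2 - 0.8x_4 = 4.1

x_1 = 5, x_2 = -3, x_3 = 6, x_4 = 5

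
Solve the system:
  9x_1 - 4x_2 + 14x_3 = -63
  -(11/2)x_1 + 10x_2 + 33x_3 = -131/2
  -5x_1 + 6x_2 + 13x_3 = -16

no solution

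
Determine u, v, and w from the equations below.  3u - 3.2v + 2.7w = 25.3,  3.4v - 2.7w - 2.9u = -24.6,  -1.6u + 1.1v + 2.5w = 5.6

u = 5, v = 1, w = 5

Row-reduce the augmented matrix:
R1 ← R1 / (3).
R2 ← R2 + 29/10·R1.
R3 ← R3 + 8/5·R1.
R2 ← R2 / (23/75).
R1 ← R1 + 16/15·R2.
R3 ← R3 + 91/150·R2.
R3 ← R3 / (3461/920).
R1 ← R1 − 27/46·R3.
R2 ← R2 + 27/92·R3.
Reading off the reduced rows gives u = 5, v = 1, w = 5.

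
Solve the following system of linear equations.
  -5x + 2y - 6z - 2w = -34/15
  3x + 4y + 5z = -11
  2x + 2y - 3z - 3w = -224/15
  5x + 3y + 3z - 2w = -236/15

x = -8/3, y = -3, z = 9/5, w = -3/5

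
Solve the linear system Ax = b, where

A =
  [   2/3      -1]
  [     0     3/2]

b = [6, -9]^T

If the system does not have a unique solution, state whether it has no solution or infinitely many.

x_1 = 0, x_2 = -6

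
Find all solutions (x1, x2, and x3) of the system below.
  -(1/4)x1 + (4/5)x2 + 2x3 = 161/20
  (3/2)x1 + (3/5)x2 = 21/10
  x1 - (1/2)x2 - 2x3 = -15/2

Row-reduce:
R1 ← R1 / (-1/4).
R2 ← R2 − 3/2·R1.
R3 ← R3 − 1·R1.
R2 ← R2 / (27/5).
R1 ← R1 + 16/5·R2.
R3 ← R3 − 27/10·R2.
Row 3 reduces to 0 = -1/2, a contradiction. The system is inconsistent.

no solution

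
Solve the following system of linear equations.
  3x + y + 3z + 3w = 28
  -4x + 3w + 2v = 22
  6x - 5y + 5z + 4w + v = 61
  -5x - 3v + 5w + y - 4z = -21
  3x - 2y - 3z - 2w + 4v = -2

x = 0, y = -2, z = 6, w = 4, v = 5

Row-reduce the augmented matrix:
R1 ← R1 / (3).
R2 ← R2 + 4·R1.
R3 ← R3 − 6·R1.
R4 ← R4 + 5·R1.
R5 ← R5 − 3·R1.
R2 ← R2 / (4/3).
R1 ← R1 − 1/3·R2.
R3 ← R3 + 7·R2.
R4 ← R4 − 8/3·R2.
R5 ← R5 + 3·R2.
R3 ← R3 / (20).
R2 ← R2 − 3·R3.
R4 ← R4 + 7·R3.
R5 ← R5 − 3·R3.
R4 ← R4 / (653/80).
R1 ← R1 + 3/4·R4.
R2 ← R2 − 3/80·R4.
R3 ← R3 − 139/80·R4.
R5 ← R5 − 443/80·R4.
R5 ← R5 / (5742/653).
R1 ← R1 + 505/653·R5.
R2 ← R2 + 138/653·R5.
R3 ← R3 − 789/653·R5.
R4 ← R4 + 238/653·R5.
Reading off the reduced rows gives x = 0, y = -2, z = 6, w = 4, v = 5.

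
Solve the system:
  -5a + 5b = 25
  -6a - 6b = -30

a = 0, b = 5

Row-reduce the augmented matrix:
R1 ← R1 / (-5).
R2 ← R2 + 6·R1.
R2 ← R2 / (-12).
R1 ← R1 + 1·R2.
Reading off the reduced rows gives a = 0, b = 5.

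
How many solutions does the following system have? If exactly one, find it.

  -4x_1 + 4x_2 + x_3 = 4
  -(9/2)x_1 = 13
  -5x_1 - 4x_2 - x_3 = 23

Row-reduce:
R1 ← R1 / (-4).
R2 ← R2 + 9/2·R1.
R3 ← R3 + 5·R1.
R2 ← R2 / (-9/2).
R1 ← R1 + 1·R2.
R3 ← R3 + 9·R2.
Row 3 reduces to 0 = 1, a contradiction. The system is inconsistent.

no solution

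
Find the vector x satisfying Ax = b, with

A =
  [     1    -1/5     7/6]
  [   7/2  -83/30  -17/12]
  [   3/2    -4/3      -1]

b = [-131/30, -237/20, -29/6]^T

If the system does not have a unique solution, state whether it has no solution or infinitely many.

infinitely many solutions

Row-reduce:
R2 ← R2 − 7/2·R1.
R3 ← R3 − 3/2·R1.
R2 ← R2 / (-31/15).
R1 ← R1 + 1/5·R2.
R3 ← R3 + 31/30·R2.
Rank is 2 with 3 unknowns, leaving x_3 free.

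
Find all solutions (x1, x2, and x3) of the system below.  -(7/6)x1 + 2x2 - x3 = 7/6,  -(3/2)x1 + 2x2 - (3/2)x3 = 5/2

infinitely many solutions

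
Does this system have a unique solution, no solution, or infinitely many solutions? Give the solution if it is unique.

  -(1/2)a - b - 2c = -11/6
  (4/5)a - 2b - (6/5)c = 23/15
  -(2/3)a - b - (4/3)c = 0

a = -1, b = -8/3, c = 5/2

Row-reduce the augmented matrix:
R1 ← R1 / (-1/2).
R2 ← R2 − 4/5·R1.
R3 ← R3 + 2/3·R1.
R2 ← R2 / (-18/5).
R1 ← R1 − 2·R2.
R3 ← R3 − 1/3·R2.
R3 ← R3 / (25/27).
R1 ← R1 − 14/9·R3.
R2 ← R2 − 11/9·R3.
Reading off the reduced rows gives a = -1, b = -8/3, c = 5/2.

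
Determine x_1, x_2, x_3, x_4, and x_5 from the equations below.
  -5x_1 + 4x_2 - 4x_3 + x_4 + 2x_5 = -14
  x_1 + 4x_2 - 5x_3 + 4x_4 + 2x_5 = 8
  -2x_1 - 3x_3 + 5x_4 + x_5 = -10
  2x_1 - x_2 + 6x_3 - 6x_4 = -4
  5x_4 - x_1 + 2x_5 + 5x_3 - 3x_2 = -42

Row-reduce the augmented matrix:
R1 ← R1 / (-5).
R2 ← R2 − 1·R1.
R3 ← R3 + 2·R1.
R4 ← R4 − 2·R1.
R5 ← R5 + 1·R1.
R2 ← R2 / (24/5).
R1 ← R1 + 4/5·R2.
R3 ← R3 + 8/5·R2.
R4 ← R4 − 3/5·R2.
R5 ← R5 + 19/5·R2.
R3 ← R3 / (-10/3).
R1 ← R1 + 1/6·R3.
R2 ← R2 + 29/24·R3.
R4 ← R4 − 41/8·R3.
R5 ← R5 − 29/24·R3.
R4 ← R4 / (31/10).
R1 ← R1 − 1/5·R4.
R2 ← R2 + 13/10·R4.
R3 ← R3 + 9/5·R4.
R5 ← R5 − 103/10·R4.
R5 ← R5 / (-721/248).
R1 ← R1 + 45/248·R5.
R2 ← R2 − 123/124·R5.
R3 ← R3 − 219/248·R5.
R4 ← R4 − 163/248·R5.
Reading off the reduced rows gives x_1 = 4, x_2 = 0, x_3 = -4, x_4 = -2, x_5 = -4.

x_1 = 4, x_2 = 0, x_3 = -4, x_4 = -2, x_5 = -4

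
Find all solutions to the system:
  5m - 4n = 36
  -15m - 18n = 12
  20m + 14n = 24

m = 4, n = -4

Row-reduce the augmented matrix:
R1 ← R1 / (5).
R2 ← R2 + 15·R1.
R3 ← R3 − 20·R1.
R2 ← R2 / (-30).
R1 ← R1 + 4/5·R2.
R3 ← R3 − 30·R2.
R3 reduces to 0 = 0, so the extra equation is consistent.
Reading off the reduced rows gives m = 4, n = -4.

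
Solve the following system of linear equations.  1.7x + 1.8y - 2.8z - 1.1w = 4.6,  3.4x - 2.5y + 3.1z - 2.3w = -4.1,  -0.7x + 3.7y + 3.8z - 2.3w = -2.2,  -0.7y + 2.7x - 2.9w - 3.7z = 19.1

x = -4, y = -2, z = -3, w = -6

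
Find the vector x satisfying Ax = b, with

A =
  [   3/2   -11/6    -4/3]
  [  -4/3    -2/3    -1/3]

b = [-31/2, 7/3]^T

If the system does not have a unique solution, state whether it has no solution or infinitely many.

Row-reduce:
R1 ← R1 / (3/2).
R2 ← R2 + 4/3·R1.
R2 ← R2 / (-62/27).
R1 ← R1 + 11/9·R2.
Rank is 2 with 3 unknowns, leaving x_3 free.

infinitely many solutions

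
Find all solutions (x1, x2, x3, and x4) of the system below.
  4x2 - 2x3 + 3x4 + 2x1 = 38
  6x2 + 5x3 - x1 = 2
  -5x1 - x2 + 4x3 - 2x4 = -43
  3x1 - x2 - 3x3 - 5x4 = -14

Row-reduce the augmented matrix:
R1 ← R1 / (2).
R2 ← R2 + 1·R1.
R3 ← R3 + 5·R1.
R4 ← R4 − 3·R1.
R2 ← R2 / (8).
R1 ← R1 − 2·R2.
R3 ← R3 − 9·R2.
R4 ← R4 + 7·R2.
R3 ← R3 / (-11/2).
R1 ← R1 + 2·R3.
R2 ← R2 − 1/2·R3.
R4 ← R4 − 7/2·R3.
R4 ← R4 / (-507/88).
R1 ← R1 + 23/88·R4.
R2 ← R2 − 47/88·R4.
R3 ← R3 + 61/88·R4.
Reading off the reduced rows gives x1 = 5, x2 = 2, x3 = -1, x4 = 6.

x1 = 5, x2 = 2, x3 = -1, x4 = 6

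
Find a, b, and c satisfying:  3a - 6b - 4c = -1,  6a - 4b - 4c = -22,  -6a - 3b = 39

a = -5, b = -3, c = 1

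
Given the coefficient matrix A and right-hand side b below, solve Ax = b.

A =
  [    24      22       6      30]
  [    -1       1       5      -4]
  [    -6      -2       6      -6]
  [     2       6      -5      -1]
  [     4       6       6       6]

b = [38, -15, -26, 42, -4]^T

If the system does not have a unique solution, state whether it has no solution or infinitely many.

Row-reduce:
R1 ← R1 / (24).
R2 ← R2 + 1·R1.
R3 ← R3 + 6·R1.
R4 ← R4 − 2·R1.
R5 ← R5 − 4·R1.
R2 ← R2 / (23/12).
R1 ← R1 − 11/12·R2.
R3 ← R3 − 7/2·R2.
R4 ← R4 − 25/6·R2.
R5 ← R5 − 7/3·R2.
R3 ← R3 / (-48/23).
R1 ← R1 + 52/23·R3.
R2 ← R2 − 63/23·R3.
R4 ← R4 + 389/23·R3.
R5 ← R5 + 32/23·R3.
R4 ← R4 / (-403/8).
R1 ← R1 + 9/2·R4.
R2 ← R2 − 57/8·R4.
R3 ← R3 + 25/8·R4.
Row 5 reduces to 0 = 2/3, a contradiction. The system is inconsistent.

no solution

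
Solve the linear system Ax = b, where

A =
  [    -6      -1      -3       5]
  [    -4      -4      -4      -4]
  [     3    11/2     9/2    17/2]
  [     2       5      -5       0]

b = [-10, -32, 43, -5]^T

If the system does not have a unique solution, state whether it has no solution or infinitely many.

Row-reduce:
R1 ← R1 / (-6).
R2 ← R2 + 4·R1.
R3 ← R3 − 3·R1.
R4 ← R4 − 2·R1.
R2 ← R2 / (-10/3).
R1 ← R1 − 1/6·R2.
R3 ← R3 − 5·R2.
R4 ← R4 − 14/3·R2.
Swap R3 and R4.
R3 ← R3 / (-44/5).
R1 ← R1 − 2/5·R3.
R2 ← R2 − 3/5·R3.
Rank is 3 with 4 unknowns, leaving x_4 free.

infinitely many solutions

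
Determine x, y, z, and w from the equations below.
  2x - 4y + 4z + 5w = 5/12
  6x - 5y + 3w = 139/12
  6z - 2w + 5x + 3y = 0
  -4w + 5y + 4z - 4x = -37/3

x = 3/2, y = -2/3, z = -1, w = -1/4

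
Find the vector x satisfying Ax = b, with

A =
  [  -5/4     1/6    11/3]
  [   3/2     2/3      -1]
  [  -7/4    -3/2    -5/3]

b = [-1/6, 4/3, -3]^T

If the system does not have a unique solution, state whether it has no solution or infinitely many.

Row-reduce:
R1 ← R1 / (-5/4).
R2 ← R2 − 3/2·R1.
R3 ← R3 + 7/4·R1.
R2 ← R2 / (13/15).
R1 ← R1 + 2/15·R2.
R3 ← R3 + 26/15·R2.
Row 3 reduces to 0 = -1/2, a contradiction. The system is inconsistent.

no solution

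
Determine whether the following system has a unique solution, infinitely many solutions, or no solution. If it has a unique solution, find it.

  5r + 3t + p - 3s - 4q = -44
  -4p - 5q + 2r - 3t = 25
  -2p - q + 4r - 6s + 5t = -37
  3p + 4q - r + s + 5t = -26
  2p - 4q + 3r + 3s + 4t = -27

Row-reduce the augmented matrix:
R2 ← R2 + 4·R1.
R3 ← R3 + 2·R1.
R4 ← R4 − 3·R1.
R5 ← R5 − 2·R1.
R2 ← R2 / (-21).
R1 ← R1 + 4·R2.
R3 ← R3 + 9·R2.
R4 ← R4 − 16·R2.
R5 ← R5 − 4·R2.
R3 ← R3 / (32/7).
R1 ← R1 − 17/21·R3.
R2 ← R2 + 22/21·R3.
R4 ← R4 − 16/21·R3.
R5 ← R5 + 59/21·R3.
R4 ← R4 / (2).
R1 ← R1 − 1/2·R4.
R2 ← R2 + 1·R4.
R3 ← R3 + 3/2·R4.
R5 ← R5 − 5/2·R4.
R5 ← R5 / (97/48).
R1 ← R1 + 19/48·R5.
R2 ← R2 − 49/24·R5.
R3 ← R3 − 45/16·R5.
R4 ← R4 − 5/6·R5.
Reading off the reduced rows gives p = -6, q = 0, r = -4, s = 3, t = -3.

p = -6, q = 0, r = -4, s = 3, t = -3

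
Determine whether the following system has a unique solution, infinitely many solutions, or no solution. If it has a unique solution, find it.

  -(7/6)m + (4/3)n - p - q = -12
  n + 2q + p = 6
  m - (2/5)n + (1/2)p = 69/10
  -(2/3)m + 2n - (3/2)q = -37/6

m = 4, n = -1, p = 5, q = 1

Row-reduce the augmented matrix:
R1 ← R1 / (-7/6).
R3 ← R3 − 1·R1.
R4 ← R4 + 2/3·R1.
R1 ← R1 + 8/7·R2.
R3 ← R3 − 26/35·R2.
R4 ← R4 − 26/21·R2.
R3 ← R3 / (-11/10).
R1 ← R1 − 2·R3.
R2 ← R2 − 1·R3.
R4 ← R4 + 2/3·R3.
R4 ← R4 / (-131/66).
R1 ← R1 + 86/77·R4.
R2 ← R2 + 10/77·R4.
R3 ← R3 − 164/77·R4.
Reading off the reduced rows gives m = 4, n = -1, p = 5, q = 1.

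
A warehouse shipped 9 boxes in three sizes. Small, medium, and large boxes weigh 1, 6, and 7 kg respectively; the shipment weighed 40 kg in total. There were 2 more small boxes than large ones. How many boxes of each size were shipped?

small boxes: 3, medium boxes: 5, large boxes: 1

Let s = small boxes, m = medium boxes, l = large boxes.
  s + m + l = 9
  s + 6m + 7l = 40
  s - l = 2
Row-reduce the augmented matrix:
R2 ← R2 − 1·R1.
R3 ← R3 − 1·R1.
R2 ← R2 / (5).
R1 ← R1 − 1·R2.
R3 ← R3 + 1·R2.
R3 ← R3 / (-4/5).
R1 ← R1 + 1/5·R3.
R2 ← R2 − 6/5·R3.
Reading off the reduced rows gives s = 3, m = 5, l = 1.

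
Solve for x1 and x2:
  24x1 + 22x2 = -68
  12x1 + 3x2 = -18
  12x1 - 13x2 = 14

x1 = -1, x2 = -2

Row-reduce the augmented matrix:
R1 ← R1 / (24).
R2 ← R2 − 12·R1.
R3 ← R3 − 12·R1.
R2 ← R2 / (-8).
R1 ← R1 − 11/12·R2.
R3 ← R3 + 24·R2.
R3 reduces to 0 = 0, so the extra equation is consistent.
Reading off the reduced rows gives x1 = -1, x2 = -2.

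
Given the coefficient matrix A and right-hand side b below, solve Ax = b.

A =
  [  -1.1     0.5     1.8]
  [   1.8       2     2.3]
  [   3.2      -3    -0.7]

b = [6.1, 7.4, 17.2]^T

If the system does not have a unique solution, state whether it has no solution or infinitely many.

x_1 = 2, x_2 = -5, x_3 = 6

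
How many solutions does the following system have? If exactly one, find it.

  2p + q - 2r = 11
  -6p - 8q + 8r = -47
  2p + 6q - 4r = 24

no solution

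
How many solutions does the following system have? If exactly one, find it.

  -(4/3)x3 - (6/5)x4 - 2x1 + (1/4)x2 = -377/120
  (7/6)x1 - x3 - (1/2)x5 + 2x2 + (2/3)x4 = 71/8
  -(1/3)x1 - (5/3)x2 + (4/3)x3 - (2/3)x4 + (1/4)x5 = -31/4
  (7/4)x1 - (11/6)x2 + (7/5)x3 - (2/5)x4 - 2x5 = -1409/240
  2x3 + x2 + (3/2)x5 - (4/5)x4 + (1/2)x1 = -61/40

x1 = 3/4, x2 = 5/2, x3 = -1, x4 = 3, x5 = 0

Row-reduce the augmented matrix:
R1 ← R1 / (-2).
R2 ← R2 − 7/6·R1.
R3 ← R3 + 1/3·R1.
R4 ← R4 − 7/4·R1.
R5 ← R5 − 1/2·R1.
R2 ← R2 / (103/48).
R1 ← R1 + 1/8·R2.
R3 ← R3 + 41/24·R2.
R4 ← R4 + 155/96·R2.
R5 ← R5 − 17/16·R2.
R3 ← R3 / (130/927).
R1 ← R1 − 58/103·R3.
R2 ← R2 + 256/309·R3.
R4 ← R4 + 10237/9270·R3.
R5 ← R5 − 787/309·R3.
R4 ← R4 / (-52249/9750).
R1 ← R1 − 838/325·R4.
R2 ← R2 + 952/325·R4.
R3 ← R3 + 1143/325·R4.
R5 ← R5 − 2559/325·R4.
R5 ← R5 / (-80247/104498).
R1 ← R1 + 59508/52249·R5.
R2 ← R2 − 43287/52249·R5.
R3 ← R3 − 265185/208996·R5.
R4 ← R4 − 276285/417992·R5.
Reading off the reduced rows gives x1 = 3/4, x2 = 5/2, x3 = -1, x4 = 3, x5 = 0.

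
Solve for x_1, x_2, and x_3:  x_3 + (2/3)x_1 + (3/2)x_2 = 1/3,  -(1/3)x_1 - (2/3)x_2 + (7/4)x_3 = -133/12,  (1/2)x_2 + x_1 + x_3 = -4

x_1 = -1, x_2 = 4, x_3 = -5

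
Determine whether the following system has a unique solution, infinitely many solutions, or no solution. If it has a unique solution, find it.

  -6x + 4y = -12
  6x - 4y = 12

infinitely many solutions

Row-reduce:
R1 ← R1 / (-6).
R2 ← R2 − 6·R1.
Rank is 1 with 2 unknowns, leaving y free.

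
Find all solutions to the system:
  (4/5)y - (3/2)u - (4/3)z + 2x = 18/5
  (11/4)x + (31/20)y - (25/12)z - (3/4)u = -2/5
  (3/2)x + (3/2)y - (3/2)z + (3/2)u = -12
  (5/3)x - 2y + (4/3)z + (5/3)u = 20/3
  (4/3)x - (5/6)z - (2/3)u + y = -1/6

Row-reduce:
R1 ← R1 / (2).
R2 ← R2 − 11/4·R1.
R3 ← R3 − 3/2·R1.
R4 ← R4 − 5/3·R1.
R5 ← R5 − 4/3·R1.
R2 ← R2 / (9/20).
R1 ← R1 − 2/5·R2.
R3 ← R3 − 9/10·R2.
R4 ← R4 + 8/3·R2.
R5 ← R5 − 7/15·R2.
Swap R3 and R4.
R3 ← R3 / (26/27).
R1 ← R1 + 4/9·R3.
R2 ← R2 + 5/9·R3.
R5 ← R5 − 17/54·R3.
Swap R4 and R5.
R4 ← R4 / (-941/208).
R1 ← R1 − 157/52·R4.
R2 ← R2 − 945/104·R4.
R3 ← R3 − 1155/104·R4.
Row 5 reduces to 0 = -4, a contradiction. The system is inconsistent.

no solution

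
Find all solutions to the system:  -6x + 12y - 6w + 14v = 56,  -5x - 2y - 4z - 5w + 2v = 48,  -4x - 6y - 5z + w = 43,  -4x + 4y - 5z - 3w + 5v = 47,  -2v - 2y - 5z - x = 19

infinitely many solutions

Row-reduce:
R1 ← R1 / (-6).
R2 ← R2 + 5·R1.
R3 ← R3 + 4·R1.
R4 ← R4 + 4·R1.
R5 ← R5 + 1·R1.
R2 ← R2 / (-12).
R1 ← R1 + 2·R2.
R3 ← R3 + 14·R2.
R4 ← R4 + 4·R2.
R5 ← R5 + 4·R2.
R3 ← R3 / (-1/3).
R1 ← R1 − 2/3·R3.
R2 ← R2 − 1/3·R3.
R4 ← R4 + 11/3·R3.
R5 ← R5 + 11/3·R3.
R4 ← R4 / (-54).
R1 ← R1 − 11·R4.
R2 ← R2 − 5·R4.
R3 ← R3 + 15·R4.
R5 ← R5 + 54·R4.
Rank is 4 with 5 unknowns, leaving v free.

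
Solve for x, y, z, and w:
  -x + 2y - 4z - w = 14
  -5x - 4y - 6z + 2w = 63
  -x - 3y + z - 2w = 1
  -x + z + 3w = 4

Row-reduce the augmented matrix:
R1 ← R1 / (-1).
R2 ← R2 + 5·R1.
R3 ← R3 + 1·R1.
R4 ← R4 + 1·R1.
R2 ← R2 / (-14).
R1 ← R1 + 2·R2.
R3 ← R3 + 5·R2.
R4 ← R4 + 2·R2.
Swap R3 and R4.
R3 ← R3 / (3).
R1 ← R1 − 2·R3.
R2 ← R2 + 1·R3.
R4 ← R4 / (-7/2).
R1 ← R1 + 2·R4.
R2 ← R2 − 1/2·R4.
R3 ← R3 − 1·R4.
Reading off the reduced rows gives x = -1, y = -4, z = -6, w = 3.

x = -1, y = -4, z = -6, w = 3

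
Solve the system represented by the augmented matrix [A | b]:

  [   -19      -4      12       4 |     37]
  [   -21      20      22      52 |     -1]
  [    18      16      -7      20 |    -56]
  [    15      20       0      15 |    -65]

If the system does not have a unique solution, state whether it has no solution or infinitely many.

infinitely many solutions

Row-reduce:
R1 ← R1 / (-19).
R2 ← R2 + 21·R1.
R3 ← R3 − 18·R1.
R4 ← R4 − 15·R1.
R2 ← R2 / (464/19).
R1 ← R1 − 4/19·R2.
R3 ← R3 − 232/19·R2.
R4 ← R4 − 320/19·R2.
Swap R3 and R4.
R3 ← R3 / (100/29).
R1 ← R1 + 41/58·R3.
R2 ← R2 − 83/232·R3.
Rank is 3 with 4 unknowns, leaving x_4 free.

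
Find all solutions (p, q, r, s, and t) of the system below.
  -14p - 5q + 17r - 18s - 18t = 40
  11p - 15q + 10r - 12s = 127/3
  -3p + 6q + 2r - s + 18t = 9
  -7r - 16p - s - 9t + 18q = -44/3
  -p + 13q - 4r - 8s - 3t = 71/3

p = 5/3, q = 4/3, r = 2, s = -2, t = 0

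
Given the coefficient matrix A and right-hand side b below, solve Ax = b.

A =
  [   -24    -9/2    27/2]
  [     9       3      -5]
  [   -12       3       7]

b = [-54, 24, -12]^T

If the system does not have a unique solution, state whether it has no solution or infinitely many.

infinitely many solutions

Row-reduce:
R1 ← R1 / (-24).
R2 ← R2 − 9·R1.
R3 ← R3 + 12·R1.
R2 ← R2 / (21/16).
R1 ← R1 − 3/16·R2.
R3 ← R3 − 21/4·R2.
Rank is 2 with 3 unknowns, leaving x_3 free.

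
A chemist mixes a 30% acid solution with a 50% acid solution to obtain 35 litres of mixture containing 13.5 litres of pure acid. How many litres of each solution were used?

Let a = litres of solution A, b = litres of solution B.
  a + b = 35
  (1/2)b + (3/10)a = 27/2
From equation 1: a = 35 − b.
Substitute into equation 2 and solve: b = 15.
Then a = 20.

litres of solution A: 20, litres of solution B: 15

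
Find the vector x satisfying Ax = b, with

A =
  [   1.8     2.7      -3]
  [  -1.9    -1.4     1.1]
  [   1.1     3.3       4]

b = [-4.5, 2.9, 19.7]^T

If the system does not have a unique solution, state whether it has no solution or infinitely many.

x_1 = -2, x_2 = 3, x_3 = 3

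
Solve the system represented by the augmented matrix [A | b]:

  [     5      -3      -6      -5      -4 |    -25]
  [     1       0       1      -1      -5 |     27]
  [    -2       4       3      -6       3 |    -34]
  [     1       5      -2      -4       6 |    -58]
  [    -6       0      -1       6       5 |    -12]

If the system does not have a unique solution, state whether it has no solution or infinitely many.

x_1 = 2, x_2 = 0, x_3 = 5, x_4 = 5, x_5 = -5

Row-reduce the augmented matrix:
R1 ← R1 / (5).
R2 ← R2 − 1·R1.
R3 ← R3 + 2·R1.
R4 ← R4 − 1·R1.
R5 ← R5 + 6·R1.
R2 ← R2 / (3/5).
R1 ← R1 + 3/5·R2.
R3 ← R3 − 14/5·R2.
R4 ← R4 − 28/5·R2.
R5 ← R5 + 18/5·R2.
R3 ← R3 / (-29/3).
R1 ← R1 − 1·R3.
R2 ← R2 − 11/3·R3.
R4 ← R4 + 64/3·R3.
R5 ← R5 − 5·R3.
R4 ← R4 / (425/29).
R1 ← R1 + 53/29·R4.
R2 ← R2 + 88/29·R4.
R3 ← R3 − 24/29·R4.
R5 ← R5 + 120/29·R4.
R5 ← R5 / (-242/17).
R1 ← R1 + 244/85·R5.
R2 ← R2 − 76/85·R5.
R3 ← R3 + 183/85·R5.
R4 ← R4 + 2/85·R5.
Reading off the reduced rows gives x_1 = 2, x_2 = 0, x_3 = 5, x_4 = 5, x_5 = -5.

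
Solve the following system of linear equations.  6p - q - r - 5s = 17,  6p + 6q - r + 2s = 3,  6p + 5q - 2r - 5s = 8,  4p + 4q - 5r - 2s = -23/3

p = 7/3, q = -1, r = 3, s = -1

Row-reduce the augmented matrix:
R1 ← R1 / (6).
R2 ← R2 − 6·R1.
R3 ← R3 − 6·R1.
R4 ← R4 − 4·R1.
R2 ← R2 / (7).
R1 ← R1 + 1/6·R2.
R3 ← R3 − 6·R2.
R4 ← R4 − 14/3·R2.
R3 ← R3 / (-1).
R1 ← R1 + 1/6·R3.
R4 ← R4 + 13/3·R3.
R4 ← R4 / (68/3).
R1 ← R1 − 1/3·R4.
R2 ← R2 − 1·R4.
R3 ← R3 − 6·R4.
Reading off the reduced rows gives p = 7/3, q = -1, r = 3, s = -1.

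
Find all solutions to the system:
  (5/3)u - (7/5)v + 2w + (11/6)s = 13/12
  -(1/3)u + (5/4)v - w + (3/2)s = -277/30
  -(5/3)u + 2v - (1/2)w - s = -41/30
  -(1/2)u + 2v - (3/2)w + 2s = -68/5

u = -2, v = -3, w = 12/5, s = -5/2

Row-reduce the augmented matrix:
R1 ← R1 / (5/3).
R2 ← R2 + 1/3·R1.
R3 ← R3 + 5/3·R1.
R4 ← R4 + 1/2·R1.
R2 ← R2 / (97/100).
R1 ← R1 + 21/25·R2.
R3 ← R3 − 3/5·R2.
R4 ← R4 − 79/50·R2.
R3 ← R3 / (363/194).
R1 ← R1 − 66/97·R3.
R2 ← R2 + 60/97·R3.
R4 ← R4 − 15/194·R3.
R4 ← R4 / (-21/44).
R1 ← R1 − 17/6·R4.
R2 ← R2 − 20/11·R4.
R3 ← R3 + 17/99·R4.
Reading off the reduced rows gives u = -2, v = -3, w = 12/5, s = -5/2.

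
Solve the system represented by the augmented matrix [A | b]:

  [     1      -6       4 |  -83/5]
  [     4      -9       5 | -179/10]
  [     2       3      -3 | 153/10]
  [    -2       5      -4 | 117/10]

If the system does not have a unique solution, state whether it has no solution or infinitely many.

x_1 = 12/5, x_2 = 5/2, x_3 = -1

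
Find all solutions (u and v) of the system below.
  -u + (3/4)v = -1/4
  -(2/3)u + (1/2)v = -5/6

no solution

Row-reduce:
R1 ← R1 / (-1).
R2 ← R2 + 2/3·R1.
Row 2 reduces to 0 = -2/3, a contradiction. The system is inconsistent.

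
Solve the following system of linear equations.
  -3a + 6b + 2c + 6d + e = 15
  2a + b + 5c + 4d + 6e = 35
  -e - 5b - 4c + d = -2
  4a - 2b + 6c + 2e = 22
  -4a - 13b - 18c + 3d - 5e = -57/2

no solution

Row-reduce:
R1 ← R1 / (-3).
R2 ← R2 − 2·R1.
R4 ← R4 − 4·R1.
R5 ← R5 + 4·R1.
R2 ← R2 / (5).
R1 ← R1 + 2·R2.
R3 ← R3 + 5·R2.
R4 ← R4 − 6·R2.
R5 ← R5 + 21·R2.
R3 ← R3 / (7/3).
R1 ← R1 − 28/15·R3.
R2 ← R2 − 19/15·R3.
R4 ← R4 − 16/15·R3.
R5 ← R5 − 89/15·R3.
R4 ← R4 / (-40/7).
R1 ← R1 + 6·R4.
R2 ← R2 + 23/7·R4.
R3 ← R3 − 27/7·R4.
R5 ← R5 − 40/7·R4.
Row 5 reduces to 0 = -1/2, a contradiction. The system is inconsistent.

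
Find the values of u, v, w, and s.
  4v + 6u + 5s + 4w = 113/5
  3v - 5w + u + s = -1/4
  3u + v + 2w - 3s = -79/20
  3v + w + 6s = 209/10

u = -1/4, v = 3/2, w = 7/5, s = 5/2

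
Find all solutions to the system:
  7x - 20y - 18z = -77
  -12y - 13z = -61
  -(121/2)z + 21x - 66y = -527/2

Row-reduce:
R1 ← R1 / (7).
R3 ← R3 − 21·R1.
R2 ← R2 / (-12).
R1 ← R1 + 20/7·R2.
R3 ← R3 + 6·R2.
Row 3 reduces to 0 = -2, a contradiction. The system is inconsistent.

no solution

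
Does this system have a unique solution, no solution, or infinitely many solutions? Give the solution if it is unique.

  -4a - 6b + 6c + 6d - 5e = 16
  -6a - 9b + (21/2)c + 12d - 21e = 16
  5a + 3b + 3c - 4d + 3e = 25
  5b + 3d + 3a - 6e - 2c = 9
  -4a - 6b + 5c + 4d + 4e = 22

no solution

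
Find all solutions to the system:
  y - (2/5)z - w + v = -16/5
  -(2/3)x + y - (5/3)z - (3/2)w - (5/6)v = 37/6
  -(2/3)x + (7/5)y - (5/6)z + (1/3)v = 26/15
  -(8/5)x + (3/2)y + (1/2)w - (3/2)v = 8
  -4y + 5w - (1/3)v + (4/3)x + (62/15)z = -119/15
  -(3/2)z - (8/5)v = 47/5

no solution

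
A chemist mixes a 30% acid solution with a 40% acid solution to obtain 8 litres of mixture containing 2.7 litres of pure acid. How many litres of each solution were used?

Let a = litres of solution A, b = litres of solution B.
  a + b = 8
  (3/10)a + (2/5)b = 27/10
From equation 1: a = 8 − b.
Substitute into equation 2 and solve: b = 3.
Then a = 5.

litres of solution A: 5, litres of solution B: 3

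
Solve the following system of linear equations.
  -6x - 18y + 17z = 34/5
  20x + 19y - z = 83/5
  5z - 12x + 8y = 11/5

x = 1/2, y = 2/5, z = 1

Row-reduce the augmented matrix:
R1 ← R1 / (-6).
R2 ← R2 − 20·R1.
R3 ← R3 + 12·R1.
R2 ← R2 / (-41).
R1 ← R1 − 3·R2.
R3 ← R3 − 44·R2.
R3 ← R3 / (3781/123).
R1 ← R1 − 305/246·R3.
R2 ← R2 + 167/123·R3.
Reading off the reduced rows gives x = 1/2, y = 2/5, z = 1.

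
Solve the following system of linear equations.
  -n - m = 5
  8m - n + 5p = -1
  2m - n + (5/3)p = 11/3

no solution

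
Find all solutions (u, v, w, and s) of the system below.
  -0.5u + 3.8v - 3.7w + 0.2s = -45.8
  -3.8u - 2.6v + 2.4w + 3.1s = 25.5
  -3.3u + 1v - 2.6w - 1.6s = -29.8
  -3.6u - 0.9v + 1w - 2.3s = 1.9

Row-reduce the augmented matrix:
R1 ← R1 / (-1/2).
R2 ← R2 + 19/5·R1.
R3 ← R3 + 33/10·R1.
R4 ← R4 + 18/5·R1.
R2 ← R2 / (-787/25).
R1 ← R1 + 38/5·R2.
R3 ← R3 + 602/25·R2.
R4 ← R4 + 1413/50·R2.
R3 ← R3 / (-12007/7870).
R1 ← R1 − 25/787·R3.
R2 ← R2 + 763/787·R3.
R4 ← R4 − 1903/7870·R3.
R4 ← R4 / (-1395869/240140).
R1 ← R1 + 10415/12007·R4.
R2 ← R2 − 61797/24014·R4.
R3 ← R3 − 32492/12007·R4.
Reading off the reduced rows gives u = 2, v = -6, w = 6, s = 1.

u = 2, v = -6, w = 6, s = 1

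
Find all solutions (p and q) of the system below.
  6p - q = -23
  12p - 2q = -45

Row-reduce:
R1 ← R1 / (6).
R2 ← R2 − 12·R1.
Row 2 reduces to 0 = 1, a contradiction. The system is inconsistent.

no solution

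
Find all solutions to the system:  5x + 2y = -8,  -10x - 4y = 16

infinitely many solutions

Row-reduce:
R1 ← R1 / (5).
R2 ← R2 + 10·R1.
Rank is 1 with 2 unknowns, leaving y free.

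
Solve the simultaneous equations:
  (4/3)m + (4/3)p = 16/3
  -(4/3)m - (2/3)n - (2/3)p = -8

Row-reduce:
R1 ← R1 / (4/3).
R2 ← R2 + 4/3·R1.
R2 ← R2 / (-2/3).
Rank is 2 with 3 unknowns, leaving p free.

infinitely many solutions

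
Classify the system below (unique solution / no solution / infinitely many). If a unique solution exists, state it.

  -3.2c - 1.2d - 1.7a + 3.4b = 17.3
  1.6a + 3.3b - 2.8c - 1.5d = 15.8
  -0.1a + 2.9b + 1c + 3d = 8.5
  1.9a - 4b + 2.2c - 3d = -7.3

Row-reduce the augmented matrix:
R1 ← R1 / (-17/10).
R2 ← R2 − 8/5·R1.
R3 ← R3 + 1/10·R1.
R4 ← R4 − 19/10·R1.
R2 ← R2 / (13/2).
R1 ← R1 + 2·R2.
R3 ← R3 − 27/10·R2.
R4 ← R4 + 1/5·R2.
R3 ← R3 / (1531/425).
R1 ← R1 − 8/85·R3.
R2 ← R2 + 76/85·R3.
R4 ← R4 + 661/425·R3.
R4 ← R4 / (-522417/199030).
R1 ← R1 + 4218/19903·R4.
R2 ← R2 − 12513/19903·R4.
R3 ← R3 − 45999/39806·R4.
Reading off the reduced rows gives a = -1, b = 6, c = 3, d = -4.

a = -1, b = 6, c = 3, d = -4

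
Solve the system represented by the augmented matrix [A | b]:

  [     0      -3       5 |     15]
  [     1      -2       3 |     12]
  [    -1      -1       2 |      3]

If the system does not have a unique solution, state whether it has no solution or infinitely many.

Row-reduce:
Swap R1 and R2.
R3 ← R3 + 1·R1.
R2 ← R2 / (-3).
R1 ← R1 + 2·R2.
R3 ← R3 + 3·R2.
Rank is 2 with 3 unknowns, leaving x_3 free.

infinitely many solutions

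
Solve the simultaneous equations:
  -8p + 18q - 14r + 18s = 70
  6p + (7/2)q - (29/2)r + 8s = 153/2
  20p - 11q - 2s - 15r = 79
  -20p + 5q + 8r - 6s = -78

no solution

Row-reduce:
R1 ← R1 / (-8).
R2 ← R2 − 6·R1.
R3 ← R3 − 20·R1.
R4 ← R4 + 20·R1.
R2 ← R2 / (17).
R1 ← R1 + 9/4·R2.
R3 ← R3 − 34·R2.
R4 ← R4 + 40·R2.
Swap R3 and R4.
R3 ← R3 / (-269/17).
R1 ← R1 + 53/34·R3.
R2 ← R2 + 25/17·R3.
Row 4 reduces to 0 = -4, a contradiction. The system is inconsistent.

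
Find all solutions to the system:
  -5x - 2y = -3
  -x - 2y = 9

x = 3, y = -6

From equation 2: x = -9 − 2·y.
Substitute into equation 1 and solve: y = -6.
Then x = 3.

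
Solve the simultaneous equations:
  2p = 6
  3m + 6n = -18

infinitely many solutions

Row-reduce:
Swap R1 and R2.
R1 ← R1 / (3).
R2 ← R2 / (2).
Rank is 2 with 3 unknowns, leaving n free.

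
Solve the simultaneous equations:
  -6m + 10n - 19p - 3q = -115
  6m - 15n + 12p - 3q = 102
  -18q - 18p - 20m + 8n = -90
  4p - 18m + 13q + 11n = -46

m = 1, n = -2, p = 5, q = -2

Row-reduce the augmented matrix:
R1 ← R1 / (-6).
R2 ← R2 − 6·R1.
R3 ← R3 + 20·R1.
R4 ← R4 + 18·R1.
R2 ← R2 / (-5).
R1 ← R1 + 5/3·R2.
R3 ← R3 + 76/3·R2.
R4 ← R4 + 19·R2.
R3 ← R3 / (404/5).
R1 ← R1 − 11/2·R3.
R2 ← R2 − 7/5·R3.
R4 ← R4 − 438/5·R3.
R4 ← R4 / (2072/101).
R1 ← R1 − 197/202·R4.
R2 ← R2 − 82/101·R4.
R3 ← R3 − 28/101·R4.
Reading off the reduced rows gives m = 1, n = -2, p = 5, q = -2.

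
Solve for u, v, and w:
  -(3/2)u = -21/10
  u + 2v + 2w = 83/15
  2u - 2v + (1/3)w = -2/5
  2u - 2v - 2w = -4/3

u = 7/5, v = 5/3, w = 2/5

Row-reduce the augmented matrix:
R1 ← R1 / (-3/2).
R2 ← R2 − 1·R1.
R3 ← R3 − 2·R1.
R4 ← R4 − 2·R1.
R2 ← R2 / (2).
R3 ← R3 + 2·R2.
R4 ← R4 + 2·R2.
R3 ← R3 / (7/3).
R2 ← R2 − 1·R3.
R4 reduces to 0 = 0, so the extra equation is consistent.
Reading off the reduced rows gives u = 7/5, v = 5/3, w = 2/5.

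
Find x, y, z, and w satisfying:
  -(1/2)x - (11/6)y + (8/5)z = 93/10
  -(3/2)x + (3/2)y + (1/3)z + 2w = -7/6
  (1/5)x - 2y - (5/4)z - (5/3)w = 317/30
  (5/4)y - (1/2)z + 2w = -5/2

x = -3, y = -6, z = -2, w = 2

Row-reduce the augmented matrix:
R1 ← R1 / (-1/2).
R2 ← R2 + 3/2·R1.
R3 ← R3 − 1/5·R1.
R2 ← R2 / (7).
R1 ← R1 − 11/3·R2.
R3 ← R3 + 41/15·R2.
R4 ← R4 − 5/4·R2.
R3 ← R3 / (-14831/6300).
R1 ← R1 + 271/315·R3.
R2 ← R2 + 67/105·R3.
R4 ← R4 − 25/84·R3.
R4 ← R4 / (45409/29662).
R1 ← R1 + 32210/44493·R4.
R2 ← R2 − 7798/14831·R4.
R3 ← R3 − 5580/14831·R4.
Reading off the reduced rows gives x = -3, y = -6, z = -2, w = 2.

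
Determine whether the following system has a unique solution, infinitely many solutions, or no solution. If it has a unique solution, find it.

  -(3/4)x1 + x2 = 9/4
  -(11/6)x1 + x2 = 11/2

Row-reduce the augmented matrix:
R1 ← R1 / (-3/4).
R2 ← R2 + 11/6·R1.
R2 ← R2 / (-13/9).
R1 ← R1 + 4/3·R2.
Reading off the reduced rows gives x1 = -3, x2 = 0.

x1 = -3, x2 = 0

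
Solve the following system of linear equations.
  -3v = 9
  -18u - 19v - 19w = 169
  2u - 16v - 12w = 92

u = -2, v = -3, w = -4

Row-reduce the augmented matrix:
Swap R1 and R2.
R1 ← R1 / (-18).
R3 ← R3 − 2·R1.
R2 ← R2 / (-3).
R1 ← R1 − 19/18·R2.
R3 ← R3 + 163/9·R2.
R3 ← R3 / (-127/9).
R1 ← R1 − 19/18·R3.
Reading off the reduced rows gives u = -2, v = -3, w = -4.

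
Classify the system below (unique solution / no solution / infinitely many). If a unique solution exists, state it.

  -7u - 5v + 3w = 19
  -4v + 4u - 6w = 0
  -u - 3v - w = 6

no solution

Row-reduce:
R1 ← R1 / (-7).
R2 ← R2 − 4·R1.
R3 ← R3 + 1·R1.
R2 ← R2 / (-48/7).
R1 ← R1 − 5/7·R2.
R3 ← R3 + 16/7·R2.
Row 3 reduces to 0 = -1/3, a contradiction. The system is inconsistent.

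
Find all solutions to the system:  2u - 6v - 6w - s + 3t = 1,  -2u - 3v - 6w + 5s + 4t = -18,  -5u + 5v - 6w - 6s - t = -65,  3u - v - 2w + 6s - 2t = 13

infinitely many solutions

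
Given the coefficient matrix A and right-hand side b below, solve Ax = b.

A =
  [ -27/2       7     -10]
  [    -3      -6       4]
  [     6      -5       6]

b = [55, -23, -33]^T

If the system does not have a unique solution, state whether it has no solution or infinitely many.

no solution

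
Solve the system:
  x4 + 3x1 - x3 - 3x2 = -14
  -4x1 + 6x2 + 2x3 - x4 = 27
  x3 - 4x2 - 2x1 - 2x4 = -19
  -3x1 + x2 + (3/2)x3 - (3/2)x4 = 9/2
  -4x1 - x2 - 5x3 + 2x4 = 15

no solution

Row-reduce:
R1 ← R1 / (3).
R2 ← R2 + 4·R1.
R3 ← R3 + 2·R1.
R4 ← R4 + 3·R1.
R5 ← R5 + 4·R1.
R2 ← R2 / (2).
R1 ← R1 + 1·R2.
R3 ← R3 + 6·R2.
R4 ← R4 + 2·R2.
R5 ← R5 + 5·R2.
R3 ← R3 / (7/3).
R2 ← R2 − 1/3·R3.
R4 ← R4 − 7/6·R3.
R5 ← R5 + 14/3·R3.
Swap R4 and R5.
R4 ← R4 / (7/2).
R1 ← R1 − 1/2·R4.
R2 ← R2 − 3/14·R4.
R3 ← R3 + 1/7·R4.
Row 5 reduces to 0 = 1/2, a contradiction. The system is inconsistent.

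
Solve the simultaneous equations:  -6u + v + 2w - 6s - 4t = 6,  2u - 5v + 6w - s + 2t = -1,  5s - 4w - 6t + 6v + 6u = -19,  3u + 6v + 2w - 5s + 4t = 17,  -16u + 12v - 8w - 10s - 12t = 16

no solution

Row-reduce:
R1 ← R1 / (-6).
R2 ← R2 − 2·R1.
R3 ← R3 − 6·R1.
R4 ← R4 − 3·R1.
R5 ← R5 + 16·R1.
R2 ← R2 / (-14/3).
R1 ← R1 + 1/6·R2.
R3 ← R3 − 7·R2.
R4 ← R4 − 13/2·R2.
R5 ← R5 − 28/3·R2.
R3 ← R3 / (8).
R1 ← R1 + 4/7·R3.
R2 ← R2 + 10/7·R3.
R4 ← R4 − 86/7·R3.
R4 ← R4 / (-209/56).
R1 ← R1 − 5/7·R4.
R2 ← R2 + 19/56·R4.
R3 ← R3 + 11/16·R4.
Row 5 reduces to 0 = 2, a contradiction. The system is inconsistent.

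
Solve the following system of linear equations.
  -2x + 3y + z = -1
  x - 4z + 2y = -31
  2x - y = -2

x = -3, y = -4, z = 5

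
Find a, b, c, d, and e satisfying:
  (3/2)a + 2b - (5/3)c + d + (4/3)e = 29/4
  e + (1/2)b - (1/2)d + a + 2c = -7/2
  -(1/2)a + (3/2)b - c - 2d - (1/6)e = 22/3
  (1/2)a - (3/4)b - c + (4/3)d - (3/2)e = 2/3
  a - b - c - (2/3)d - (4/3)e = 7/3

Row-reduce the augmented matrix:
R1 ← R1 / (3/2).
R2 ← R2 − 1·R1.
R3 ← R3 + 1/2·R1.
R4 ← R4 − 1/2·R1.
R5 ← R5 − 1·R1.
R2 ← R2 / (-5/6).
R1 ← R1 − 4/3·R2.
R3 ← R3 − 13/6·R2.
R4 ← R4 + 17/12·R2.
R5 ← R5 + 7/3·R2.
R3 ← R3 / (98/15).
R1 ← R1 − 58/15·R3.
R2 ← R2 + 56/15·R3.
R4 ← R4 + 86/15·R3.
R5 ← R5 + 43/5·R3.
R4 ← R4 / (-671/588).
R1 ← R1 − 155/98·R4.
R2 ← R2 + 9/7·R4.
R3 ← R3 + 141/196·R4.
R5 ← R5 + 2501/588·R4.
R5 ← R5 / (569/132).
R1 ← R1 + 6185/4026·R5.
R2 ← R2 − 4094/2013·R5.
R3 ← R3 − 3001/2684·R5.
R4 ← R4 − 962/671·R5.
Reading off the reduced rows gives a = 1/2, b = 2, c = -5/2, d = -1, e = -1/2.

a = 1/2, b = 2, c = -5/2, d = -1, e = -1/2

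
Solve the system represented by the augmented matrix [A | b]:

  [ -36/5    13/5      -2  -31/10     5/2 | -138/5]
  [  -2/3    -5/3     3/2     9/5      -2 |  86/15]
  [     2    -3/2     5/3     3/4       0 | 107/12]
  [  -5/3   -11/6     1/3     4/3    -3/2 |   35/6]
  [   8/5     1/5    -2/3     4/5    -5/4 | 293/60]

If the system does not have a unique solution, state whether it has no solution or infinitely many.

Row-reduce:
R1 ← R1 / (-36/5).
R2 ← R2 + 2/3·R1.
R3 ← R3 − 2·R1.
R4 ← R4 + 5/3·R1.
R5 ← R5 − 8/5·R1.
R2 ← R2 / (-103/54).
R1 ← R1 + 13/36·R2.
R3 ← R3 + 7/9·R2.
R4 ← R4 + 263/108·R2.
R5 ← R5 − 7/9·R2.
R3 ← R3 / (131/309).
R1 ← R1 + 17/412·R3.
R2 ← R2 + 91/103·R3.
R4 ← R4 + 1675/1236·R3.
R5 ← R5 + 131/309·R3.
R4 ← R4 / (-19331/5240).
R1 ← R1 + 61/1048·R4.
R2 ← R2 + 406/131·R4.
R3 ← R3 + 2973/1310·R4.
Rank is 4 with 5 unknowns, leaving x_5 free.

infinitely many solutions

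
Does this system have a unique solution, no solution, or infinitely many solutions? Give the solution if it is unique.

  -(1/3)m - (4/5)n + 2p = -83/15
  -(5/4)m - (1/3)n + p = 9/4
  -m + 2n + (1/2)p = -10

m = -5, n = -6, p = -6

Row-reduce the augmented matrix:
R1 ← R1 / (-1/3).
R2 ← R2 + 5/4·R1.
R3 ← R3 + 1·R1.
R2 ← R2 / (8/3).
R1 ← R1 − 12/5·R2.
R3 ← R3 − 22/5·R2.
R3 ← R3 / (209/40).
R1 ← R1 + 3/20·R3.
R2 ← R2 + 39/16·R3.
Reading off the reduced rows gives m = -5, n = -6, p = -6.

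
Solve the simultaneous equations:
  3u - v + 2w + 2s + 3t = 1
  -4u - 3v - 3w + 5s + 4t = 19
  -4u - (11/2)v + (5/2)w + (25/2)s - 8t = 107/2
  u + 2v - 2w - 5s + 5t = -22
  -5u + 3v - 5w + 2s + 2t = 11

infinitely many solutions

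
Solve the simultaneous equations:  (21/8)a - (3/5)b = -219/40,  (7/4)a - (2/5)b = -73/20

Row-reduce:
R1 ← R1 / (21/8).
R2 ← R2 − 7/4·R1.
Rank is 1 with 2 unknowns, leaving b free.

infinitely many solutions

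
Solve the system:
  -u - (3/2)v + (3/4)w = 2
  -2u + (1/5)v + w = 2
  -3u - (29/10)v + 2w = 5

infinitely many solutions

Row-reduce:
R1 ← R1 / (-1).
R2 ← R2 + 2·R1.
R3 ← R3 + 3·R1.
R2 ← R2 / (16/5).
R1 ← R1 − 3/2·R2.
R3 ← R3 − 8/5·R2.
Rank is 2 with 3 unknowns, leaving w free.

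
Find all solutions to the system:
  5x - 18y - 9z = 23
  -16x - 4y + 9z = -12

Row-reduce:
R1 ← R1 / (5).
R2 ← R2 + 16·R1.
R2 ← R2 / (-308/5).
R1 ← R1 + 18/5·R2.
Rank is 2 with 3 unknowns, leaving z free.

infinitely many solutions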